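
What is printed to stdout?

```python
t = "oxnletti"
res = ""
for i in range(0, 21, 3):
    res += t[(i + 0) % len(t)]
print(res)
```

i=0: add t[0]='o' → 'o'
i=3: add t[3]='l' → 'ol'
i=6: add t[6]='t' → 'olt'
i=9: add t[1]='x' → 'oltx'
i=12: add t[4]='e' → 'oltxe'
i=15: add t[7]='i' → 'oltxei'
i=18: add t[2]='n' → 'oltxein'

oltxein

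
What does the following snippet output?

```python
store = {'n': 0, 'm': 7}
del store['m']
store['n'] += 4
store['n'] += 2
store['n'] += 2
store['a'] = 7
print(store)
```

{'n': 8, 'a': 7}

del 'm' → {'n': 0}
store['n'] = 0+4 = 4 → {'n': 4}
store['n'] = 4+2 = 6 → {'n': 6}
store['n'] = 6+2 = 8 → {'n': 8}
store['a'] = 7 → {'n': 8, 'a': 7}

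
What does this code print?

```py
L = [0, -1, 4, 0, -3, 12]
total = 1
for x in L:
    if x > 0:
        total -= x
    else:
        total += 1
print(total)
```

x=0: not >0, total = 1+1 = 2
x=-1: not >0, total = 2+1 = 3
x=4: >0, total = 3-4 = -1
x=0: not >0, total = (-1)+1 = 0
x=-3: not >0, total = 0+1 = 1
x=12: >0, total = 1-12 = -11

-11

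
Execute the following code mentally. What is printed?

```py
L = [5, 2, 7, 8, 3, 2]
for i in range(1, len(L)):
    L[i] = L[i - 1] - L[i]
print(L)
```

[5, 3, -4, -12, -15, -17]

i=1: L[1] = 5-2 = 3 → [5, 3, 7, 8, 3, 2]
i=2: L[2] = 3-7 = -4 → [5, 3, -4, 8, 3, 2]
i=3: L[3] = (-4)-8 = -12 → [5, 3, -4, -12, 3, 2]
i=4: L[4] = (-12)-3 = -15 → [5, 3, -4, -12, -15, 2]
i=5: L[5] = (-15)-2 = -17 → [5, 3, -4, -12, -15, -17]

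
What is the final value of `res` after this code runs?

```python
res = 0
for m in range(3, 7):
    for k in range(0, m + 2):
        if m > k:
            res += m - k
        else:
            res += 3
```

76

m=3,k=0: 3>0, res = 0+3 = 3
m=3,k=1: 3>1, res = 3+2 = 5
m=3,k=2: 3>2, res = 5+1 = 6
m=3,k=3: not 3>3, res = 6+3 = 9
m=3,k=4: not 3>4, res = 9+3 = 12
m=4,k=0: 4>0, res = 12+4 = 16
m=4,k=1: 4>1, res = 16+3 = 19
m=4,k=2: 4>2, res = 19+2 = 21
m=4,k=3: 4>3, res = 21+1 = 22
m=4,k=4: not 4>4, res = 22+3 = 25
m=4,k=5: not 4>5, res = 25+3 = 28
m=5,k=0: 5>0, res = 28+5 = 33
m=5,k=1: 5>1, res = 33+4 = 37
m=5,k=2: 5>2, res = 37+3 = 40
m=5,k=3: 5>3, res = 40+2 = 42
m=5,k=4: 5>4, res = 42+1 = 43
m=5,k=5: not 5>5, res = 43+3 = 46
m=5,k=6: not 5>6, res = 46+3 = 49
m=6,k=0: 6>0, res = 49+6 = 55
m=6,k=1: 6>1, res = 55+5 = 60
m=6,k=2: 6>2, res = 60+4 = 64
m=6,k=3: 6>3, res = 64+3 = 67
m=6,k=4: 6>4, res = 67+2 = 69
m=6,k=5: 6>5, res = 69+1 = 70
m=6,k=6: not 6>6, res = 70+3 = 73
m=6,k=7: not 6>7, res = 73+3 = 76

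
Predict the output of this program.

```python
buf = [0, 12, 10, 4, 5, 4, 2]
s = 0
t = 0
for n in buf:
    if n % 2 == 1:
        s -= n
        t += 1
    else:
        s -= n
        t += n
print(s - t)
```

-70

n=0: not odd, s = 0-0 = 0; t=0
n=12: not odd, s = 0-12 = -12; t=12
n=10: not odd, s = (-12)-10 = -22; t=22
n=4: not odd, s = (-22)-4 = -26; t=26
n=5: odd, s = (-26)-5 = -31; t=27
n=4: not odd, s = (-31)-4 = -35; t=31
n=2: not odd, s = (-35)-2 = -37; t=33
s-t = (-37)-33 = -70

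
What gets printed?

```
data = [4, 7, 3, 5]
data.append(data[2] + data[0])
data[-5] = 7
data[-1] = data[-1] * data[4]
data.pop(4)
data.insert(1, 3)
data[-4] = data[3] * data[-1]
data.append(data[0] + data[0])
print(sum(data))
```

append data[2]+data[0] = 3+4 = 7 → [4, 7, 3, 5, 7]
data[-5] = 7 → [7, 7, 3, 5, 7]
data[-1] = data[-1]*data[4] = 7*7 = 49 → [7, 7, 3, 5, 49]
pop(4) removes 49 → [7, 7, 3, 5]
insert 3 at 1 → [7, 3, 7, 3, 5]
data[-4] = data[3]*data[-1] = 3*5 = 15 → [7, 15, 7, 3, 5]
append data[0]+data[0] = 7+7 = 14 → [7, 15, 7, 3, 5, 14]
sum = 51

51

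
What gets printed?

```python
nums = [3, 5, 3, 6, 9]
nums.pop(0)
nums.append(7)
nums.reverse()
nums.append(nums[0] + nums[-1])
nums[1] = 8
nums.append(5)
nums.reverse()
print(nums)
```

[5, 12, 5, 3, 6, 8, 7]

pop(0) removes 3 → [5, 3, 6, 9]
append 7 → [5, 3, 6, 9, 7]
reverse → [7, 9, 6, 3, 5]
append nums[0]+nums[-1] = 7+5 = 12 → [7, 9, 6, 3, 5, 12]
nums[1] = 8 → [7, 8, 6, 3, 5, 12]
append 5 → [7, 8, 6, 3, 5, 12, 5]
reverse → [5, 12, 5, 3, 6, 8, 7]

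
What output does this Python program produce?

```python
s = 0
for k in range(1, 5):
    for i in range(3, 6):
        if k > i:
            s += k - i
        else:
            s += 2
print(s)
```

k=1,i=3: not 1>3, s = 0+2 = 2
k=1,i=4: not 1>4, s = 2+2 = 4
k=1,i=5: not 1>5, s = 4+2 = 6
k=2,i=3: not 2>3, s = 6+2 = 8
k=2,i=4: not 2>4, s = 8+2 = 10
k=2,i=5: not 2>5, s = 10+2 = 12
k=3,i=3: not 3>3, s = 12+2 = 14
k=3,i=4: not 3>4, s = 14+2 = 16
k=3,i=5: not 3>5, s = 16+2 = 18
k=4,i=3: 4>3, s = 18+1 = 19
k=4,i=4: not 4>4, s = 19+2 = 21
k=4,i=5: not 4>5, s = 21+2 = 23

23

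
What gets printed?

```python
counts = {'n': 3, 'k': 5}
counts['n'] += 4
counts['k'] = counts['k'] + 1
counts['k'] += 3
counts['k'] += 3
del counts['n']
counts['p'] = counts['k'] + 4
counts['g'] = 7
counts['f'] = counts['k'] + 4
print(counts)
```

counts['n'] = 3+4 = 7 → {'n': 7, 'k': 5}
counts['k'] = counts['k']+1 = 6 → {'n': 7, 'k': 6}
counts['k'] = 6+3 = 9 → {'n': 7, 'k': 9}
counts['k'] = 9+3 = 12 → {'n': 7, 'k': 12}
del 'n' → {'k': 12}
counts['p'] = counts['k']+4 = 16 → {'k': 12, 'p': 16}
counts['g'] = 7 → {'k': 12, 'p': 16, 'g': 7}
counts['f'] = counts['k']+4 = 16 → {'k': 12, 'p': 16, 'g': 7, 'f': 16}

{'k': 12, 'p': 16, 'g': 7, 'f': 16}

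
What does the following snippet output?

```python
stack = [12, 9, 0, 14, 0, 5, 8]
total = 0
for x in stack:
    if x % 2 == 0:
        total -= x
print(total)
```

-34

x=12: even, total = 0-12 = -12
x=9: not even
x=0: even, total = (-12)-0 = -12
x=14: even, total = (-12)-14 = -26
x=0: even, total = (-26)-0 = -26
x=5: not even
x=8: even, total = (-26)-8 = -34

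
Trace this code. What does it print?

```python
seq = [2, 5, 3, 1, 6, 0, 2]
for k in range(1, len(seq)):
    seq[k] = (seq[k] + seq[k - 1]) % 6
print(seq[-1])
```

1

k=1: seq[1] = (5+2)%6 = 1 → [2, 1, 3, 1, 6, 0, 2]
k=2: seq[2] = (3+1)%6 = 4 → [2, 1, 4, 1, 6, 0, 2]
k=3: seq[3] = (1+4)%6 = 5 → [2, 1, 4, 5, 6, 0, 2]
k=4: seq[4] = (6+5)%6 = 5 → [2, 1, 4, 5, 5, 0, 2]
k=5: seq[5] = (0+5)%6 = 5 → [2, 1, 4, 5, 5, 5, 2]
k=6: seq[6] = (2+5)%6 = 1 → [2, 1, 4, 5, 5, 5, 1]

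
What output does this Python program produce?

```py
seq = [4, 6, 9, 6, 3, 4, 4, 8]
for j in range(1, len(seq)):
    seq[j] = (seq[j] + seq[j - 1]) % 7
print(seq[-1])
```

j=1: seq[1] = (6+4)%7 = 3 → [4, 3, 9, 6, 3, 4, 4, 8]
j=2: seq[2] = (9+3)%7 = 5 → [4, 3, 5, 6, 3, 4, 4, 8]
j=3: seq[3] = (6+5)%7 = 4 → [4, 3, 5, 4, 3, 4, 4, 8]
j=4: seq[4] = (3+4)%7 = 0 → [4, 3, 5, 4, 0, 4, 4, 8]
j=5: seq[5] = (4+0)%7 = 4 → [4, 3, 5, 4, 0, 4, 4, 8]
j=6: seq[6] = (4+4)%7 = 1 → [4, 3, 5, 4, 0, 4, 1, 8]
j=7: seq[7] = (8+1)%7 = 2 → [4, 3, 5, 4, 0, 4, 1, 2]

2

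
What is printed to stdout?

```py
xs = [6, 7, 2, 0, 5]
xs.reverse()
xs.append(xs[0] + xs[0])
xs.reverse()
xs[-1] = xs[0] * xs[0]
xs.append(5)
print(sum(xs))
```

130

reverse → [5, 0, 2, 7, 6]
append xs[0]+xs[0] = 5+5 = 10 → [5, 0, 2, 7, 6, 10]
reverse → [10, 6, 7, 2, 0, 5]
xs[-1] = xs[0]*xs[0] = 10*10 = 100 → [10, 6, 7, 2, 0, 100]
append 5 → [10, 6, 7, 2, 0, 100, 5]
sum = 130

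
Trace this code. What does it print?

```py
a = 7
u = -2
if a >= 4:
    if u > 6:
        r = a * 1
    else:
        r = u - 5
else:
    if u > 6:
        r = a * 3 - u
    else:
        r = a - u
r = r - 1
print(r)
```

a=7, u=-2
a >= 4 is True; u > 6 is False
→ r = u - 5 = -7
r = (-7)-1 = -8

-8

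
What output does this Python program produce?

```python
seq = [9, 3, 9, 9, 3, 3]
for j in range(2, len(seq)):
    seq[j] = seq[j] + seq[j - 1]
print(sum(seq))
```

96

j=2: seq[2] = 9+3 = 12 → [9, 3, 12, 9, 3, 3]
j=3: seq[3] = 9+12 = 21 → [9, 3, 12, 21, 3, 3]
j=4: seq[4] = 3+21 = 24 → [9, 3, 12, 21, 24, 3]
j=5: seq[5] = 3+24 = 27 → [9, 3, 12, 21, 24, 27]
sum = 96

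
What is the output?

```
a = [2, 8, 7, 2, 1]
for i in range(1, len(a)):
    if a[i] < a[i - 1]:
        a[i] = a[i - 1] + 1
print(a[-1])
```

11

i=1: 8>=2, unchanged → [2, 8, 7, 2, 1]
i=2: 7<8, a[2] = 8+1 = 9 → [2, 8, 9, 2, 1]
i=3: 2<9, a[3] = 9+1 = 10 → [2, 8, 9, 10, 1]
i=4: 1<10, a[4] = 10+1 = 11 → [2, 8, 9, 10, 11]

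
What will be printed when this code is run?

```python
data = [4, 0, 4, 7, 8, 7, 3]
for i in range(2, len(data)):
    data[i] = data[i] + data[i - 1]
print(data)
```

[4, 0, 4, 11, 19, 26, 29]

i=2: data[2] = 4+0 = 4 → [4, 0, 4, 7, 8, 7, 3]
i=3: data[3] = 7+4 = 11 → [4, 0, 4, 11, 8, 7, 3]
i=4: data[4] = 8+11 = 19 → [4, 0, 4, 11, 19, 7, 3]
i=5: data[5] = 7+19 = 26 → [4, 0, 4, 11, 19, 26, 3]
i=6: data[6] = 3+26 = 29 → [4, 0, 4, 11, 19, 26, 29]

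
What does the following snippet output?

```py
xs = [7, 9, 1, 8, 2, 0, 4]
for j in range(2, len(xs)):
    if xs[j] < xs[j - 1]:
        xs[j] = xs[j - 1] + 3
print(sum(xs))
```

j=2: 1<9, xs[2] = 9+3 = 12 → [7, 9, 12, 8, 2, 0, 4]
j=3: 8<12, xs[3] = 12+3 = 15 → [7, 9, 12, 15, 2, 0, 4]
j=4: 2<15, xs[4] = 15+3 = 18 → [7, 9, 12, 15, 18, 0, 4]
j=5: 0<18, xs[5] = 18+3 = 21 → [7, 9, 12, 15, 18, 21, 4]
j=6: 4<21, xs[6] = 21+3 = 24 → [7, 9, 12, 15, 18, 21, 24]
sum = 106

106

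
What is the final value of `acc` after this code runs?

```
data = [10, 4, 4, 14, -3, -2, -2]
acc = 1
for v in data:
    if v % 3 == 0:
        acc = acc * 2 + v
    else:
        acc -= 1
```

-11

v=10: not %3==0, acc = 1-1 = 0
v=4: not %3==0, acc = 0-1 = -1
v=4: not %3==0, acc = (-1)-1 = -2
v=14: not %3==0, acc = (-2)-1 = -3
v=-3: %3==0, acc = (-3)*2+(-3) = -9
v=-2: not %3==0, acc = (-9)-1 = -10
v=-2: not %3==0, acc = (-10)-1 = -11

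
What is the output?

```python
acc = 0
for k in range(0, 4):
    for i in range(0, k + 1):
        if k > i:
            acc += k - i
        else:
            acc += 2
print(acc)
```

k=0,i=0: not 0>0, acc = 0+2 = 2
k=1,i=0: 1>0, acc = 2+1 = 3
k=1,i=1: not 1>1, acc = 3+2 = 5
k=2,i=0: 2>0, acc = 5+2 = 7
k=2,i=1: 2>1, acc = 7+1 = 8
k=2,i=2: not 2>2, acc = 8+2 = 10
k=3,i=0: 3>0, acc = 10+3 = 13
k=3,i=1: 3>1, acc = 13+2 = 15
k=3,i=2: 3>2, acc = 15+1 = 16
k=3,i=3: not 3>3, acc = 16+2 = 18

18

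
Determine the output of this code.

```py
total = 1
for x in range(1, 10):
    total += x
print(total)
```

x=1: total = 1+1 = 2
x=2: total = 2+2 = 4
x=3: total = 4+3 = 7
x=4: total = 7+4 = 11
x=5: total = 11+5 = 16
x=6: total = 16+6 = 22
x=7: total = 22+7 = 29
x=8: total = 29+8 = 37
x=9: total = 37+9 = 46

46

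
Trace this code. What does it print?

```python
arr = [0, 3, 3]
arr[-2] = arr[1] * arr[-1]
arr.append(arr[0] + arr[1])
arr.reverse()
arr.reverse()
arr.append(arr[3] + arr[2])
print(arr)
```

arr[-2] = arr[1]*arr[-1] = 3*3 = 9 → [0, 9, 3]
append arr[0]+arr[1] = 0+9 = 9 → [0, 9, 3, 9]
reverse → [9, 3, 9, 0]
reverse → [0, 9, 3, 9]
append arr[3]+arr[2] = 9+3 = 12 → [0, 9, 3, 9, 12]

[0, 9, 3, 9, 12]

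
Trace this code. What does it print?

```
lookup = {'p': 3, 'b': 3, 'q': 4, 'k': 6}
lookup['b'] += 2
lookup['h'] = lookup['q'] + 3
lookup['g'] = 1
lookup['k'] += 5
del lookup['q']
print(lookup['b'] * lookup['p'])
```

15

lookup['b'] = 3+2 = 5 → {'p': 3, 'b': 5, 'q': 4, 'k': 6}
lookup['h'] = lookup['q']+3 = 7 → {'p': 3, 'b': 5, 'q': 4, 'k': 6, 'h': 7}
lookup['g'] = 1 → {'p': 3, 'b': 5, 'q': 4, 'k': 6, 'h': 7, 'g': 1}
lookup['k'] = 6+5 = 11 → {'p': 3, 'b': 5, 'q': 4, 'k': 11, 'h': 7, 'g': 1}
del 'q' → {'p': 3, 'b': 5, 'k': 11, 'h': 7, 'g': 1}
lookup['b']*lookup['p'] = 5*3 = 15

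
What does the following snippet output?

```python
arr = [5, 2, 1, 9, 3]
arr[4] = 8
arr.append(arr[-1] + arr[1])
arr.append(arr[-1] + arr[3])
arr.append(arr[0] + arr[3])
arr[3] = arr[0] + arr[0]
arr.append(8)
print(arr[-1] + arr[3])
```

18

arr[4] = 8 → [5, 2, 1, 9, 8]
append arr[-1]+arr[1] = 8+2 = 10 → [5, 2, 1, 9, 8, 10]
append arr[-1]+arr[3] = 10+9 = 19 → [5, 2, 1, 9, 8, 10, 19]
append arr[0]+arr[3] = 5+9 = 14 → [5, 2, 1, 9, 8, 10, 19, 14]
arr[3] = arr[0]+arr[0] = 5+5 = 10 → [5, 2, 1, 10, 8, 10, 19, 14]
append 8 → [5, 2, 1, 10, 8, 10, 19, 14, 8]
arr[-1]+arr[3] = 8+10 = 18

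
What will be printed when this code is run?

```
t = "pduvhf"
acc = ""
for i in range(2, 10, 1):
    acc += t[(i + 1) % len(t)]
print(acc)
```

vhfpduvh

i=2: add t[3]='v' → 'v'
i=3: add t[4]='h' → 'vh'
i=4: add t[5]='f' → 'vhf'
i=5: add t[0]='p' → 'vhfp'
i=6: add t[1]='d' → 'vhfpd'
i=7: add t[2]='u' → 'vhfpdu'
i=8: add t[3]='v' → 'vhfpduv'
i=9: add t[4]='h' → 'vhfpduvh'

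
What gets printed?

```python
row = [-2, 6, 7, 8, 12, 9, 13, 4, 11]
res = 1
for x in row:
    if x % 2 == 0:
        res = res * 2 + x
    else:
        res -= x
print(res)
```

-3

x=-2: even, res = 1*2+(-2) = 0
x=6: even, res = 0*2+6 = 6
x=7: not even, res = 6-7 = -1
x=8: even, res = (-1)*2+8 = 6
x=12: even, res = 6*2+12 = 24
x=9: not even, res = 24-9 = 15
x=13: not even, res = 15-13 = 2
x=4: even, res = 2*2+4 = 8
x=11: not even, res = 8-11 = -3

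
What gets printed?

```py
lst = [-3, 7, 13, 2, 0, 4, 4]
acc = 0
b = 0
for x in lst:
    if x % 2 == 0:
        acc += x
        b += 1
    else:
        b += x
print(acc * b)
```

210

x=-3: not even; b=-3
x=7: not even; b=4
x=13: not even; b=17
x=2: even, acc = 0+2 = 2; b=18
x=0: even, acc = 2+0 = 2; b=19
x=4: even, acc = 2+4 = 6; b=20
x=4: even, acc = 6+4 = 10; b=21
acc*b = 10*21 = 210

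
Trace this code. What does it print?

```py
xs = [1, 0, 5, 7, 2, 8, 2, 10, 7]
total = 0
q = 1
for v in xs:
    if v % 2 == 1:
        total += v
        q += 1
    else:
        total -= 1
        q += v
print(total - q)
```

-12

v=1: odd, total = 0+1 = 1; q=2
v=0: not odd, total = 1-1 = 0; q=2
v=5: odd, total = 0+5 = 5; q=3
v=7: odd, total = 5+7 = 12; q=4
v=2: not odd, total = 12-1 = 11; q=6
v=8: not odd, total = 11-1 = 10; q=14
v=2: not odd, total = 10-1 = 9; q=16
v=10: not odd, total = 9-1 = 8; q=26
v=7: odd, total = 8+7 = 15; q=27
total-q = 15-27 = -12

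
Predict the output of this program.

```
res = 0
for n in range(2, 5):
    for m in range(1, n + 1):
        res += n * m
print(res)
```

n=2,m=1: res = 0+2 = 2
n=2,m=2: res = 2+4 = 6
n=3,m=1: res = 6+3 = 9
n=3,m=2: res = 9+6 = 15
n=3,m=3: res = 15+9 = 24
n=4,m=1: res = 24+4 = 28
n=4,m=2: res = 28+8 = 36
n=4,m=3: res = 36+12 = 48
n=4,m=4: res = 48+16 = 64

64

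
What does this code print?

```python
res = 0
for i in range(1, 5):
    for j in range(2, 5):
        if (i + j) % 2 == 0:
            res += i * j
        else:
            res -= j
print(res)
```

i=1,j=2: odd sum, res = 0-2 = -2
i=1,j=3: even sum, res = (-2)+3 = 1
i=1,j=4: odd sum, res = 1-4 = -3
i=2,j=2: even sum, res = (-3)+4 = 1
i=2,j=3: odd sum, res = 1-3 = -2
i=2,j=4: even sum, res = (-2)+8 = 6
i=3,j=2: odd sum, res = 6-2 = 4
i=3,j=3: even sum, res = 4+9 = 13
i=3,j=4: odd sum, res = 13-4 = 9
i=4,j=2: even sum, res = 9+8 = 17
i=4,j=3: odd sum, res = 17-3 = 14
i=4,j=4: even sum, res = 14+16 = 30

30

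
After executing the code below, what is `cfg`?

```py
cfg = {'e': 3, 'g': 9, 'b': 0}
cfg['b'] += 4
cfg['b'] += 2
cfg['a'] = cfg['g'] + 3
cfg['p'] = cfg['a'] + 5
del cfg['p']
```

{'e': 3, 'g': 9, 'b': 6, 'a': 12}

cfg['b'] = 0+4 = 4 → {'e': 3, 'g': 9, 'b': 4}
cfg['b'] = 4+2 = 6 → {'e': 3, 'g': 9, 'b': 6}
cfg['a'] = cfg['g']+3 = 12 → {'e': 3, 'g': 9, 'b': 6, 'a': 12}
cfg['p'] = cfg['a']+5 = 17 → {'e': 3, 'g': 9, 'b': 6, 'a': 12, 'p': 17}
del 'p' → {'e': 3, 'g': 9, 'b': 6, 'a': 12}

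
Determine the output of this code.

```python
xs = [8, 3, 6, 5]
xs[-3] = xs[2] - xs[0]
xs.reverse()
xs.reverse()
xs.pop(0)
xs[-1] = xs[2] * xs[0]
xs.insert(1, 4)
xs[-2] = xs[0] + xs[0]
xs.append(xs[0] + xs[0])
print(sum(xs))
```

-16

xs[-3] = xs[2]-xs[0] = 6-8 = -2 → [8, -2, 6, 5]
reverse → [5, 6, -2, 8]
reverse → [8, -2, 6, 5]
pop(0) removes 8 → [-2, 6, 5]
xs[-1] = xs[2]*xs[0] = 5*(-2) = -10 → [-2, 6, -10]
insert 4 at 1 → [-2, 4, 6, -10]
xs[-2] = xs[0]+xs[0] = (-2)+(-2) = -4 → [-2, 4, -4, -10]
append xs[0]+xs[0] = (-2)+(-2) = -4 → [-2, 4, -4, -10, -4]
sum = -16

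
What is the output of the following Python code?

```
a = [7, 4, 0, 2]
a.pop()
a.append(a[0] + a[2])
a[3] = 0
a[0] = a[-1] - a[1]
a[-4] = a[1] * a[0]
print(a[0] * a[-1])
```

pop() removes 2 → [7, 4, 0]
append a[0]+a[2] = 7+0 = 7 → [7, 4, 0, 7]
a[3] = 0 → [7, 4, 0, 0]
a[0] = a[-1]-a[1] = 0-4 = -4 → [-4, 4, 0, 0]
a[-4] = a[1]*a[0] = 4*(-4) = -16 → [-16, 4, 0, 0]
a[0]*a[-1] = (-16)*0 = 0

0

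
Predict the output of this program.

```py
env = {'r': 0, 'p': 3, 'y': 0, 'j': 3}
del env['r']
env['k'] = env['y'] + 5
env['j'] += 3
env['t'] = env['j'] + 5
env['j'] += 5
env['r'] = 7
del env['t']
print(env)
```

del 'r' → {'p': 3, 'y': 0, 'j': 3}
env['k'] = env['y']+5 = 5 → {'p': 3, 'y': 0, 'j': 3, 'k': 5}
env['j'] = 3+3 = 6 → {'p': 3, 'y': 0, 'j': 6, 'k': 5}
env['t'] = env['j']+5 = 11 → {'p': 3, 'y': 0, 'j': 6, 'k': 5, 't': 11}
env['j'] = 6+5 = 11 → {'p': 3, 'y': 0, 'j': 11, 'k': 5, 't': 11}
env['r'] = 7 → {'p': 3, 'y': 0, 'j': 11, 'k': 5, 't': 11, 'r': 7}
del 't' → {'p': 3, 'y': 0, 'j': 11, 'k': 5, 'r': 7}

{'p': 3, 'y': 0, 'j': 11, 'k': 5, 'r': 7}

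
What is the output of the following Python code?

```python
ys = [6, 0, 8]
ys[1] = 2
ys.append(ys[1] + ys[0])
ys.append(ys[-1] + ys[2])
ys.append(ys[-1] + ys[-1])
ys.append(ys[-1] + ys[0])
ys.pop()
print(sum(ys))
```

ys[1] = 2 → [6, 2, 8]
append ys[1]+ys[0] = 2+6 = 8 → [6, 2, 8, 8]
append ys[-1]+ys[2] = 8+8 = 16 → [6, 2, 8, 8, 16]
append ys[-1]+ys[-1] = 16+16 = 32 → [6, 2, 8, 8, 16, 32]
append ys[-1]+ys[0] = 32+6 = 38 → [6, 2, 8, 8, 16, 32, 38]
pop() removes 38 → [6, 2, 8, 8, 16, 32]
sum = 72

72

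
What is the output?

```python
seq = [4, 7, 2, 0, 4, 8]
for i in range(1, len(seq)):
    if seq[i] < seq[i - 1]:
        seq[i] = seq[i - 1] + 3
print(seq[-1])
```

i=1: 7>=4, unchanged → [4, 7, 2, 0, 4, 8]
i=2: 2<7, seq[2] = 7+3 = 10 → [4, 7, 10, 0, 4, 8]
i=3: 0<10, seq[3] = 10+3 = 13 → [4, 7, 10, 13, 4, 8]
i=4: 4<13, seq[4] = 13+3 = 16 → [4, 7, 10, 13, 16, 8]
i=5: 8<16, seq[5] = 16+3 = 19 → [4, 7, 10, 13, 16, 19]

19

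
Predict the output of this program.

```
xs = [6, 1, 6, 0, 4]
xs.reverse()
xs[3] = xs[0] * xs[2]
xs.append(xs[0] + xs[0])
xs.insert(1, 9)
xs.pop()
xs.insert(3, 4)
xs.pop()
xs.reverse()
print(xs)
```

[24, 6, 4, 0, 9, 4]

reverse → [4, 0, 6, 1, 6]
xs[3] = xs[0]*xs[2] = 4*6 = 24 → [4, 0, 6, 24, 6]
append xs[0]+xs[0] = 4+4 = 8 → [4, 0, 6, 24, 6, 8]
insert 9 at 1 → [4, 9, 0, 6, 24, 6, 8]
pop() removes 8 → [4, 9, 0, 6, 24, 6]
insert 4 at 3 → [4, 9, 0, 4, 6, 24, 6]
pop() removes 6 → [4, 9, 0, 4, 6, 24]
reverse → [24, 6, 4, 0, 9, 4]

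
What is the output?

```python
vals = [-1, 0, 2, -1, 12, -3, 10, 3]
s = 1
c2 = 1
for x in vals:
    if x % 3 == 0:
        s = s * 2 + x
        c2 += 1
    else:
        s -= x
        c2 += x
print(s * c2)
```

x=-1: not %3==0, s = 1-(-1) = 2; c2=0
x=0: %3==0, s = 2*2+0 = 4; c2=1
x=2: not %3==0, s = 4-2 = 2; c2=3
x=-1: not %3==0, s = 2-(-1) = 3; c2=2
x=12: %3==0, s = 3*2+12 = 18; c2=3
x=-3: %3==0, s = 18*2+(-3) = 33; c2=4
x=10: not %3==0, s = 33-10 = 23; c2=14
x=3: %3==0, s = 23*2+3 = 49; c2=15
s*c2 = 49*15 = 735

735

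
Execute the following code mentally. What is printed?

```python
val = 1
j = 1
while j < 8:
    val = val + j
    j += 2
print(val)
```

17

j=1: val = 1+1 = 2
j=3: val = 2+3 = 5
j=5: val = 5+5 = 10
j=7: val = 10+7 = 17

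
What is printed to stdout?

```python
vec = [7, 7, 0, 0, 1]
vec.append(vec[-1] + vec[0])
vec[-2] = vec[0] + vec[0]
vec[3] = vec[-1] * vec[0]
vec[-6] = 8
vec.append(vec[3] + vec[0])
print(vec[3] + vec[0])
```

64

append vec[-1]+vec[0] = 1+7 = 8 → [7, 7, 0, 0, 1, 8]
vec[-2] = vec[0]+vec[0] = 7+7 = 14 → [7, 7, 0, 0, 14, 8]
vec[3] = vec[-1]*vec[0] = 8*7 = 56 → [7, 7, 0, 56, 14, 8]
vec[-6] = 8 → [8, 7, 0, 56, 14, 8]
append vec[3]+vec[0] = 56+8 = 64 → [8, 7, 0, 56, 14, 8, 64]
vec[3]+vec[0] = 56+8 = 64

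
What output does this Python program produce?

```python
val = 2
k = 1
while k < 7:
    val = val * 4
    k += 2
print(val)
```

k=1: val = 2*4 = 8
k=3: val = 8*4 = 32
k=5: val = 32*4 = 128

128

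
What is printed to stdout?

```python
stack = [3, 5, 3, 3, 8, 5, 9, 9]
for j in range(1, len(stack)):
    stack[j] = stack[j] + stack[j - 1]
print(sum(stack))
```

166

j=1: stack[1] = 5+3 = 8 → [3, 8, 3, 3, 8, 5, 9, 9]
j=2: stack[2] = 3+8 = 11 → [3, 8, 11, 3, 8, 5, 9, 9]
j=3: stack[3] = 3+11 = 14 → [3, 8, 11, 14, 8, 5, 9, 9]
j=4: stack[4] = 8+14 = 22 → [3, 8, 11, 14, 22, 5, 9, 9]
j=5: stack[5] = 5+22 = 27 → [3, 8, 11, 14, 22, 27, 9, 9]
j=6: stack[6] = 9+27 = 36 → [3, 8, 11, 14, 22, 27, 36, 9]
j=7: stack[7] = 9+36 = 45 → [3, 8, 11, 14, 22, 27, 36, 45]
sum = 166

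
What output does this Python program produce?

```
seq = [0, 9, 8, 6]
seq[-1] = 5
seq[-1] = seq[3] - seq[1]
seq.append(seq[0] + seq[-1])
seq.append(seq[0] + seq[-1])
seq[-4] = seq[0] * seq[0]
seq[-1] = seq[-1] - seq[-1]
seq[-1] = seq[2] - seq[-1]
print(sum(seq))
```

1

seq[-1] = 5 → [0, 9, 8, 5]
seq[-1] = seq[3]-seq[1] = 5-9 = -4 → [0, 9, 8, -4]
append seq[0]+seq[-1] = 0+(-4) = -4 → [0, 9, 8, -4, -4]
append seq[0]+seq[-1] = 0+(-4) = -4 → [0, 9, 8, -4, -4, -4]
seq[-4] = seq[0]*seq[0] = 0*0 = 0 → [0, 9, 0, -4, -4, -4]
seq[-1] = seq[-1]-seq[-1] = (-4)-(-4) = 0 → [0, 9, 0, -4, -4, 0]
seq[-1] = seq[2]-seq[-1] = 0-0 = 0 → [0, 9, 0, -4, -4, 0]
sum = 1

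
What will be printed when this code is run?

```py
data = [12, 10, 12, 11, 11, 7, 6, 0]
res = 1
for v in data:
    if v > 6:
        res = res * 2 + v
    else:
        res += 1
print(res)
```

v=12: >6, res = 1*2+12 = 14
v=10: >6, res = 14*2+10 = 38
v=12: >6, res = 38*2+12 = 88
v=11: >6, res = 88*2+11 = 187
v=11: >6, res = 187*2+11 = 385
v=7: >6, res = 385*2+7 = 777
v=6: not >6, res = 777+1 = 778
v=0: not >6, res = 778+1 = 779

779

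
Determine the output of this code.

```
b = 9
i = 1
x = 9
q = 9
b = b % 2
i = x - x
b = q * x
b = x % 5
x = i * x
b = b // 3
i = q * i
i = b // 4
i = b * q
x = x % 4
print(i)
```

b = 9%2 = 1
i = 9-9 = 0
b = 9*9 = 81
b = 9%5 = 4
x = 0*9 = 0
b = 4//3 = 1
i = 9*0 = 0
i = 1//4 = 0
i = 1*9 = 9
x = 0%4 = 0

9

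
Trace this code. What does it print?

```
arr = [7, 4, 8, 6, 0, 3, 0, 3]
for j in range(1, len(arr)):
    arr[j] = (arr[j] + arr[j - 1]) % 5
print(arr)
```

j=1: arr[1] = (4+7)%5 = 1 → [7, 1, 8, 6, 0, 3, 0, 3]
j=2: arr[2] = (8+1)%5 = 4 → [7, 1, 4, 6, 0, 3, 0, 3]
j=3: arr[3] = (6+4)%5 = 0 → [7, 1, 4, 0, 0, 3, 0, 3]
j=4: arr[4] = (0+0)%5 = 0 → [7, 1, 4, 0, 0, 3, 0, 3]
j=5: arr[5] = (3+0)%5 = 3 → [7, 1, 4, 0, 0, 3, 0, 3]
j=6: arr[6] = (0+3)%5 = 3 → [7, 1, 4, 0, 0, 3, 3, 3]
j=7: arr[7] = (3+3)%5 = 1 → [7, 1, 4, 0, 0, 3, 3, 1]

[7, 1, 4, 0, 0, 3, 3, 1]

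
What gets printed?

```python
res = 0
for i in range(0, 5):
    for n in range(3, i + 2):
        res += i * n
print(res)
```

i=2,n=3: res = 0+6 = 6
i=3,n=3: res = 6+9 = 15
i=3,n=4: res = 15+12 = 27
i=4,n=3: res = 27+12 = 39
i=4,n=4: res = 39+16 = 55
i=4,n=5: res = 55+20 = 75

75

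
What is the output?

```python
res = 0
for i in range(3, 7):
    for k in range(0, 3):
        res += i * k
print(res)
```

54

i=3,k=0: res = 0+0 = 0
i=3,k=1: res = 0+3 = 3
i=3,k=2: res = 3+6 = 9
i=4,k=0: res = 9+0 = 9
i=4,k=1: res = 9+4 = 13
i=4,k=2: res = 13+8 = 21
i=5,k=0: res = 21+0 = 21
i=5,k=1: res = 21+5 = 26
i=5,k=2: res = 26+10 = 36
i=6,k=0: res = 36+0 = 36
i=6,k=1: res = 36+6 = 42
i=6,k=2: res = 42+12 = 54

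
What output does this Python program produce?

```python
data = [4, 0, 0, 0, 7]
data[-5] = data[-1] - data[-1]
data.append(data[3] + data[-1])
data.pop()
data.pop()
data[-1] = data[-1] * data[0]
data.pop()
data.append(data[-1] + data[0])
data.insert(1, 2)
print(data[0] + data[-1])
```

0

data[-5] = data[-1]-data[-1] = 7-7 = 0 → [0, 0, 0, 0, 7]
append data[3]+data[-1] = 0+7 = 7 → [0, 0, 0, 0, 7, 7]
pop() removes 7 → [0, 0, 0, 0, 7]
pop() removes 7 → [0, 0, 0, 0]
data[-1] = data[-1]*data[0] = 0*0 = 0 → [0, 0, 0, 0]
pop() removes 0 → [0, 0, 0]
append data[-1]+data[0] = 0+0 = 0 → [0, 0, 0, 0]
insert 2 at 1 → [0, 2, 0, 0, 0]
data[0]+data[-1] = 0+0 = 0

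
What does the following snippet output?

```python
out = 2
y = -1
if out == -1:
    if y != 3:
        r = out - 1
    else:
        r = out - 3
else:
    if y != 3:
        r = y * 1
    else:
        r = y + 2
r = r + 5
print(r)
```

out=2, y=-1
out == -1 is False; y != 3 is True
→ r = y * 1 = -1
r = (-1)+5 = 4

4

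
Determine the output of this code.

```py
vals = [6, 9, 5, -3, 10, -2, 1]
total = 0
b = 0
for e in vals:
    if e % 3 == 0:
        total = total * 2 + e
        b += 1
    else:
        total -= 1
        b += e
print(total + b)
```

e=6: %3==0, total = 0*2+6 = 6; b=1
e=9: %3==0, total = 6*2+9 = 21; b=2
e=5: not %3==0, total = 21-1 = 20; b=7
e=-3: %3==0, total = 20*2+(-3) = 37; b=8
e=10: not %3==0, total = 37-1 = 36; b=18
e=-2: not %3==0, total = 36-1 = 35; b=16
e=1: not %3==0, total = 35-1 = 34; b=17
total+b = 34+17 = 51

51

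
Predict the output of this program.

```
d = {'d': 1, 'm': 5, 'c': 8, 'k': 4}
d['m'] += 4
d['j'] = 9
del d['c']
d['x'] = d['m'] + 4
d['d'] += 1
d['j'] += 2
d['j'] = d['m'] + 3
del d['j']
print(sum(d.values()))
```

28

d['m'] = 5+4 = 9 → {'d': 1, 'm': 9, 'c': 8, 'k': 4}
d['j'] = 9 → {'d': 1, 'm': 9, 'c': 8, 'k': 4, 'j': 9}
del 'c' → {'d': 1, 'm': 9, 'k': 4, 'j': 9}
d['x'] = d['m']+4 = 13 → {'d': 1, 'm': 9, 'k': 4, 'j': 9, 'x': 13}
d['d'] = 1+1 = 2 → {'d': 2, 'm': 9, 'k': 4, 'j': 9, 'x': 13}
d['j'] = 9+2 = 11 → {'d': 2, 'm': 9, 'k': 4, 'j': 11, 'x': 13}
d['j'] = d['m']+3 = 12 → {'d': 2, 'm': 9, 'k': 4, 'j': 12, 'x': 13}
del 'j' → {'d': 2, 'm': 9, 'k': 4, 'x': 13}
sum of values = 28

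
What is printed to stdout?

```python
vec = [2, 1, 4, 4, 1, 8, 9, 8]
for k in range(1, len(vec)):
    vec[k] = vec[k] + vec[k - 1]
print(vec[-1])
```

k=1: vec[1] = 1+2 = 3 → [2, 3, 4, 4, 1, 8, 9, 8]
k=2: vec[2] = 4+3 = 7 → [2, 3, 7, 4, 1, 8, 9, 8]
k=3: vec[3] = 4+7 = 11 → [2, 3, 7, 11, 1, 8, 9, 8]
k=4: vec[4] = 1+11 = 12 → [2, 3, 7, 11, 12, 8, 9, 8]
k=5: vec[5] = 8+12 = 20 → [2, 3, 7, 11, 12, 20, 9, 8]
k=6: vec[6] = 9+20 = 29 → [2, 3, 7, 11, 12, 20, 29, 8]
k=7: vec[7] = 8+29 = 37 → [2, 3, 7, 11, 12, 20, 29, 37]

37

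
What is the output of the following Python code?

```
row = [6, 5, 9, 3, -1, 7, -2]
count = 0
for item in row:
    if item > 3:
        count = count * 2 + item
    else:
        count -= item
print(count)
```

item=6: >3, count = 0*2+6 = 6
item=5: >3, count = 6*2+5 = 17
item=9: >3, count = 17*2+9 = 43
item=3: not >3, count = 43-3 = 40
item=-1: not >3, count = 40-(-1) = 41
item=7: >3, count = 41*2+7 = 89
item=-2: not >3, count = 89-(-2) = 91

91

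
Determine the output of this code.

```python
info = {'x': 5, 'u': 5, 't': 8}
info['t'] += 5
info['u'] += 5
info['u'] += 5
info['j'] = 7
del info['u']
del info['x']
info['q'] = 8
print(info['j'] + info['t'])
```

info['t'] = 8+5 = 13 → {'x': 5, 'u': 5, 't': 13}
info['u'] = 5+5 = 10 → {'x': 5, 'u': 10, 't': 13}
info['u'] = 10+5 = 15 → {'x': 5, 'u': 15, 't': 13}
info['j'] = 7 → {'x': 5, 'u': 15, 't': 13, 'j': 7}
del 'u' → {'x': 5, 't': 13, 'j': 7}
del 'x' → {'t': 13, 'j': 7}
info['q'] = 8 → {'t': 13, 'j': 7, 'q': 8}
info['j']+info['t'] = 7+13 = 20

20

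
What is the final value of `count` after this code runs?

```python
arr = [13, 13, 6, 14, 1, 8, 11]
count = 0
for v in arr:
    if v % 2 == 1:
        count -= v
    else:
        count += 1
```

v=13: odd, count = 0-13 = -13
v=13: odd, count = (-13)-13 = -26
v=6: not odd, count = (-26)+1 = -25
v=14: not odd, count = (-25)+1 = -24
v=1: odd, count = (-24)-1 = -25
v=8: not odd, count = (-25)+1 = -24
v=11: odd, count = (-24)-11 = -35

-35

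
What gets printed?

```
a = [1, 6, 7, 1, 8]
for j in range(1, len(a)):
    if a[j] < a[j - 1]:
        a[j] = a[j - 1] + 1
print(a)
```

j=1: 6>=1, unchanged → [1, 6, 7, 1, 8]
j=2: 7>=6, unchanged → [1, 6, 7, 1, 8]
j=3: 1<7, a[3] = 7+1 = 8 → [1, 6, 7, 8, 8]
j=4: 8>=8, unchanged → [1, 6, 7, 8, 8]

[1, 6, 7, 8, 8]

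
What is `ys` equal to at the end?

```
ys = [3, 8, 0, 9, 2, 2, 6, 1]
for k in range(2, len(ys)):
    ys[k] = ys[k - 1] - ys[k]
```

k=2: ys[2] = 8-0 = 8 → [3, 8, 8, 9, 2, 2, 6, 1]
k=3: ys[3] = 8-9 = -1 → [3, 8, 8, -1, 2, 2, 6, 1]
k=4: ys[4] = (-1)-2 = -3 → [3, 8, 8, -1, -3, 2, 6, 1]
k=5: ys[5] = (-3)-2 = -5 → [3, 8, 8, -1, -3, -5, 6, 1]
k=6: ys[6] = (-5)-6 = -11 → [3, 8, 8, -1, -3, -5, -11, 1]
k=7: ys[7] = (-11)-1 = -12 → [3, 8, 8, -1, -3, -5, -11, -12]

[3, 8, 8, -1, -3, -5, -11, -12]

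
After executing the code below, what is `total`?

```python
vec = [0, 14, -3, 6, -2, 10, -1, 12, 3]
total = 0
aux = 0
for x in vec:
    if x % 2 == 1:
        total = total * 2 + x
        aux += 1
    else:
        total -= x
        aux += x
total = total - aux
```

x=0: not odd, total = 0-0 = 0; aux=0
x=14: not odd, total = 0-14 = -14; aux=14
x=-3: odd, total = (-14)*2+(-3) = -31; aux=15
x=6: not odd, total = (-31)-6 = -37; aux=21
x=-2: not odd, total = (-37)-(-2) = -35; aux=19
x=10: not odd, total = (-35)-10 = -45; aux=29
x=-1: odd, total = (-45)*2+(-1) = -91; aux=30
x=12: not odd, total = (-91)-12 = -103; aux=42
x=3: odd, total = (-103)*2+3 = -203; aux=43
total-aux = (-203)-43 = -246

-246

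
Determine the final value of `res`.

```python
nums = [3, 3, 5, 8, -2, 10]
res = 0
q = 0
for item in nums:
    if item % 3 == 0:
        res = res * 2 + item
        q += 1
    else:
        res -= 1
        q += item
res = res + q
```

item=3: %3==0, res = 0*2+3 = 3; q=1
item=3: %3==0, res = 3*2+3 = 9; q=2
item=5: not %3==0, res = 9-1 = 8; q=7
item=8: not %3==0, res = 8-1 = 7; q=15
item=-2: not %3==0, res = 7-1 = 6; q=13
item=10: not %3==0, res = 6-1 = 5; q=23
res+q = 5+23 = 28

28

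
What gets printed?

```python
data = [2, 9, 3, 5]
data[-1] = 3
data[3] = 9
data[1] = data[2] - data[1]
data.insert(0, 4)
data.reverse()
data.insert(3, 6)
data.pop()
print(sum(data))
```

data[-1] = 3 → [2, 9, 3, 3]
data[3] = 9 → [2, 9, 3, 9]
data[1] = data[2]-data[1] = 3-9 = -6 → [2, -6, 3, 9]
insert 4 at 0 → [4, 2, -6, 3, 9]
reverse → [9, 3, -6, 2, 4]
insert 6 at 3 → [9, 3, -6, 6, 2, 4]
pop() removes 4 → [9, 3, -6, 6, 2]
sum = 14

14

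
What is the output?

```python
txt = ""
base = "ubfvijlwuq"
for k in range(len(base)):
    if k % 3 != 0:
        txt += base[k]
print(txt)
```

k=0: skip
k=1: add 'b' → 'b'
k=2: add 'f' → 'bf'
k=3: skip
k=4: add 'i' → 'bfi'
k=5: add 'j' → 'bfij'
k=6: skip
k=7: add 'w' → 'bfijw'
k=8: add 'u' → 'bfijwu'
k=9: skip

bfijwu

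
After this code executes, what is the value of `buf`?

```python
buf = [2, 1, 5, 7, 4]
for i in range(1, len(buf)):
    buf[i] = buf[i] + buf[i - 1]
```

[2, 3, 8, 15, 19]

i=1: buf[1] = 1+2 = 3 → [2, 3, 5, 7, 4]
i=2: buf[2] = 5+3 = 8 → [2, 3, 8, 7, 4]
i=3: buf[3] = 7+8 = 15 → [2, 3, 8, 15, 4]
i=4: buf[4] = 4+15 = 19 → [2, 3, 8, 15, 19]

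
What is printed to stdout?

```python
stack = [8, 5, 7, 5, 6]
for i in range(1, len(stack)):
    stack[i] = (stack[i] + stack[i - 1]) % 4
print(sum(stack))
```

i=1: stack[1] = (5+8)%4 = 1 → [8, 1, 7, 5, 6]
i=2: stack[2] = (7+1)%4 = 0 → [8, 1, 0, 5, 6]
i=3: stack[3] = (5+0)%4 = 1 → [8, 1, 0, 1, 6]
i=4: stack[4] = (6+1)%4 = 3 → [8, 1, 0, 1, 3]
sum = 13

13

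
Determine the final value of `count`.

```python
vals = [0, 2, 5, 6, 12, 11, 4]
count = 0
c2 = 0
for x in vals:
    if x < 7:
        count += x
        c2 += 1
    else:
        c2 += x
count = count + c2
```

45

x=0: <7, count = 0+0 = 0; c2=1
x=2: <7, count = 0+2 = 2; c2=2
x=5: <7, count = 2+5 = 7; c2=3
x=6: <7, count = 7+6 = 13; c2=4
x=12: not <7; c2=16
x=11: not <7; c2=27
x=4: <7, count = 13+4 = 17; c2=28
count+c2 = 17+28 = 45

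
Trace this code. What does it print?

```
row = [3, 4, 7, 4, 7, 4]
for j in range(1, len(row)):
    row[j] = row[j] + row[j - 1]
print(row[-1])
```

29

j=1: row[1] = 4+3 = 7 → [3, 7, 7, 4, 7, 4]
j=2: row[2] = 7+7 = 14 → [3, 7, 14, 4, 7, 4]
j=3: row[3] = 4+14 = 18 → [3, 7, 14, 18, 7, 4]
j=4: row[4] = 7+18 = 25 → [3, 7, 14, 18, 25, 4]
j=5: row[5] = 4+25 = 29 → [3, 7, 14, 18, 25, 29]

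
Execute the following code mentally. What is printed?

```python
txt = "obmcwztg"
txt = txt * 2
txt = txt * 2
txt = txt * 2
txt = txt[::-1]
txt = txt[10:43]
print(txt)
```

repeat ×2 → 'obmcwztgobmcwztg'
repeat ×2 → 'obmcwztgobmcwztgobmcwztgobmcwztg'
repeat ×2 → 'obmcwztgobmcwztgobmcwztgobmcwztgobmcwztgobmcwztgobmcwztgobmcwztg'
reverse → 'gtzwcmbogtzwcmbogtzwcmbogtzwcmbogtzwcmbogtzwcmbogtzwcmbogtzwcmbo'
slice [10:43] → 'zwcmbogtzwcmbogtzwcmbogtzwcmbogtz'

zwcmbogtzwcmbogtzwcmbogtzwcmbogtz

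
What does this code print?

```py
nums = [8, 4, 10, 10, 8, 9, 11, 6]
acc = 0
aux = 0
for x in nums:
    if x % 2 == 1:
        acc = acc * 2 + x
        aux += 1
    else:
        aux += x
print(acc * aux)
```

1392

x=8: not odd; aux=8
x=4: not odd; aux=12
x=10: not odd; aux=22
x=10: not odd; aux=32
x=8: not odd; aux=40
x=9: odd, acc = 0*2+9 = 9; aux=41
x=11: odd, acc = 9*2+11 = 29; aux=42
x=6: not odd; aux=48
acc*aux = 29*48 = 1392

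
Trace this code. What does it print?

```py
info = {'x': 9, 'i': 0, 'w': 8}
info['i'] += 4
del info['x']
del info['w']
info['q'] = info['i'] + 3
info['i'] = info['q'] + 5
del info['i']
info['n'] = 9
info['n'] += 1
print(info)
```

{'q': 7, 'n': 10}

info['i'] = 0+4 = 4 → {'x': 9, 'i': 4, 'w': 8}
del 'x' → {'i': 4, 'w': 8}
del 'w' → {'i': 4}
info['q'] = info['i']+3 = 7 → {'i': 4, 'q': 7}
info['i'] = info['q']+5 = 12 → {'i': 12, 'q': 7}
del 'i' → {'q': 7}
info['n'] = 9 → {'q': 7, 'n': 9}
info['n'] = 9+1 = 10 → {'q': 7, 'n': 10}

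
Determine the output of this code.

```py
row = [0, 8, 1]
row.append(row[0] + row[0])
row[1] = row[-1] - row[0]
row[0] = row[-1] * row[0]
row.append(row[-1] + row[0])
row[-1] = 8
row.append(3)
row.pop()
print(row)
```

append row[0]+row[0] = 0+0 = 0 → [0, 8, 1, 0]
row[1] = row[-1]-row[0] = 0-0 = 0 → [0, 0, 1, 0]
row[0] = row[-1]*row[0] = 0*0 = 0 → [0, 0, 1, 0]
append row[-1]+row[0] = 0+0 = 0 → [0, 0, 1, 0, 0]
row[-1] = 8 → [0, 0, 1, 0, 8]
append 3 → [0, 0, 1, 0, 8, 3]
pop() removes 3 → [0, 0, 1, 0, 8]

[0, 0, 1, 0, 8]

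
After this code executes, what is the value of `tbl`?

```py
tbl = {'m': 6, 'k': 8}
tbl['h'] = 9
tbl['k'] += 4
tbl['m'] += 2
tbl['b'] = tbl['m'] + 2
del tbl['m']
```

tbl['h'] = 9 → {'m': 6, 'k': 8, 'h': 9}
tbl['k'] = 8+4 = 12 → {'m': 6, 'k': 12, 'h': 9}
tbl['m'] = 6+2 = 8 → {'m': 8, 'k': 12, 'h': 9}
tbl['b'] = tbl['m']+2 = 10 → {'m': 8, 'k': 12, 'h': 9, 'b': 10}
del 'm' → {'k': 12, 'h': 9, 'b': 10}

{'k': 12, 'h': 9, 'b': 10}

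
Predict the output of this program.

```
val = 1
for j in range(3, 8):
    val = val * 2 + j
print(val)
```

151

j=3: val = 1*2+3 = 5
j=4: val = 5*2+4 = 14
j=5: val = 14*2+5 = 33
j=6: val = 33*2+6 = 72
j=7: val = 72*2+7 = 151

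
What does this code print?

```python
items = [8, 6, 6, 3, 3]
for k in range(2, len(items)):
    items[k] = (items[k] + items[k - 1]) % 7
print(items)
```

k=2: items[2] = (6+6)%7 = 5 → [8, 6, 5, 3, 3]
k=3: items[3] = (3+5)%7 = 1 → [8, 6, 5, 1, 3]
k=4: items[4] = (3+1)%7 = 4 → [8, 6, 5, 1, 4]

[8, 6, 5, 1, 4]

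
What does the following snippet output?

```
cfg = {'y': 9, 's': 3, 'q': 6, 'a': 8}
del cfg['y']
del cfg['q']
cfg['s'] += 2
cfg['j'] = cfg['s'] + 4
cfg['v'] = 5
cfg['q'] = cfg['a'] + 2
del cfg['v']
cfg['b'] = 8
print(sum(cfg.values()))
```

40

del 'y' → {'s': 3, 'q': 6, 'a': 8}
del 'q' → {'s': 3, 'a': 8}
cfg['s'] = 3+2 = 5 → {'s': 5, 'a': 8}
cfg['j'] = cfg['s']+4 = 9 → {'s': 5, 'a': 8, 'j': 9}
cfg['v'] = 5 → {'s': 5, 'a': 8, 'j': 9, 'v': 5}
cfg['q'] = cfg['a']+2 = 10 → {'s': 5, 'a': 8, 'j': 9, 'v': 5, 'q': 10}
del 'v' → {'s': 5, 'a': 8, 'j': 9, 'q': 10}
cfg['b'] = 8 → {'s': 5, 'a': 8, 'j': 9, 'q': 10, 'b': 8}
sum of values = 40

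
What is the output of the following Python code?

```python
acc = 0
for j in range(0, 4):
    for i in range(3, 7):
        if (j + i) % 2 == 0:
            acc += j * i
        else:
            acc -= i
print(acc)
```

16

j=0,i=3: odd sum, acc = 0-3 = -3
j=0,i=4: even sum, acc = (-3)+0 = -3
j=0,i=5: odd sum, acc = (-3)-5 = -8
j=0,i=6: even sum, acc = (-8)+0 = -8
j=1,i=3: even sum, acc = (-8)+3 = -5
j=1,i=4: odd sum, acc = (-5)-4 = -9
j=1,i=5: even sum, acc = (-9)+5 = -4
j=1,i=6: odd sum, acc = (-4)-6 = -10
j=2,i=3: odd sum, acc = (-10)-3 = -13
j=2,i=4: even sum, acc = (-13)+8 = -5
j=2,i=5: odd sum, acc = (-5)-5 = -10
j=2,i=6: even sum, acc = (-10)+12 = 2
j=3,i=3: even sum, acc = 2+9 = 11
j=3,i=4: odd sum, acc = 11-4 = 7
j=3,i=5: even sum, acc = 7+15 = 22
j=3,i=6: odd sum, acc = 22-6 = 16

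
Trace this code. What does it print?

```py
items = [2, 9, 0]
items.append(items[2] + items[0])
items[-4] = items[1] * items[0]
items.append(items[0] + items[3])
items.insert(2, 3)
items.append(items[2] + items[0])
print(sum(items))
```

73

append items[2]+items[0] = 0+2 = 2 → [2, 9, 0, 2]
items[-4] = items[1]*items[0] = 9*2 = 18 → [18, 9, 0, 2]
append items[0]+items[3] = 18+2 = 20 → [18, 9, 0, 2, 20]
insert 3 at 2 → [18, 9, 3, 0, 2, 20]
append items[2]+items[0] = 3+18 = 21 → [18, 9, 3, 0, 2, 20, 21]
sum = 73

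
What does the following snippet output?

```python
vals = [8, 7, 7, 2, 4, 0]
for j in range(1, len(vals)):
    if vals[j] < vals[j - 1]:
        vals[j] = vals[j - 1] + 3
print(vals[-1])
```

j=1: 7<8, vals[1] = 8+3 = 11 → [8, 11, 7, 2, 4, 0]
j=2: 7<11, vals[2] = 11+3 = 14 → [8, 11, 14, 2, 4, 0]
j=3: 2<14, vals[3] = 14+3 = 17 → [8, 11, 14, 17, 4, 0]
j=4: 4<17, vals[4] = 17+3 = 20 → [8, 11, 14, 17, 20, 0]
j=5: 0<20, vals[5] = 20+3 = 23 → [8, 11, 14, 17, 20, 23]

23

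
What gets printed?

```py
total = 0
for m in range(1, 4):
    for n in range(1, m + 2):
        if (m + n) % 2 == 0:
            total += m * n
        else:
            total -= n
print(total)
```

m=1,n=1: even sum, total = 0+1 = 1
m=1,n=2: odd sum, total = 1-2 = -1
m=2,n=1: odd sum, total = (-1)-1 = -2
m=2,n=2: even sum, total = (-2)+4 = 2
m=2,n=3: odd sum, total = 2-3 = -1
m=3,n=1: even sum, total = (-1)+3 = 2
m=3,n=2: odd sum, total = 2-2 = 0
m=3,n=3: even sum, total = 0+9 = 9
m=3,n=4: odd sum, total = 9-4 = 5

5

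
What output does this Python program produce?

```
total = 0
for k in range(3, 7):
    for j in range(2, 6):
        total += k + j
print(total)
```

128

k=3,j=2: total = 0+5 = 5
k=3,j=3: total = 5+6 = 11
k=3,j=4: total = 11+7 = 18
k=3,j=5: total = 18+8 = 26
k=4,j=2: total = 26+6 = 32
k=4,j=3: total = 32+7 = 39
k=4,j=4: total = 39+8 = 47
k=4,j=5: total = 47+9 = 56
k=5,j=2: total = 56+7 = 63
k=5,j=3: total = 63+8 = 71
k=5,j=4: total = 71+9 = 80
k=5,j=5: total = 80+10 = 90
k=6,j=2: total = 90+8 = 98
k=6,j=3: total = 98+9 = 107
k=6,j=4: total = 107+10 = 117
k=6,j=5: total = 117+11 = 128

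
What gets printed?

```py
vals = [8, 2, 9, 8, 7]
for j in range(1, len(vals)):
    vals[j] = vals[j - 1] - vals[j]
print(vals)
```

[8, 6, -3, -11, -18]

j=1: vals[1] = 8-2 = 6 → [8, 6, 9, 8, 7]
j=2: vals[2] = 6-9 = -3 → [8, 6, -3, 8, 7]
j=3: vals[3] = (-3)-8 = -11 → [8, 6, -3, -11, 7]
j=4: vals[4] = (-11)-7 = -18 → [8, 6, -3, -11, -18]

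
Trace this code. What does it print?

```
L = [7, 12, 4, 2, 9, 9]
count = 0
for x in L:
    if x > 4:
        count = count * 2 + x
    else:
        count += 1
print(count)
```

x=7: >4, count = 0*2+7 = 7
x=12: >4, count = 7*2+12 = 26
x=4: not >4, count = 26+1 = 27
x=2: not >4, count = 27+1 = 28
x=9: >4, count = 28*2+9 = 65
x=9: >4, count = 65*2+9 = 139

139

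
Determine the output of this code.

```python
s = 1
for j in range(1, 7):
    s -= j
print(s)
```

-20

j=1: s = 1-1 = 0
j=2: s = 0-2 = -2
j=3: s = (-2)-3 = -5
j=4: s = (-5)-4 = -9
j=5: s = (-9)-5 = -14
j=6: s = (-14)-6 = -20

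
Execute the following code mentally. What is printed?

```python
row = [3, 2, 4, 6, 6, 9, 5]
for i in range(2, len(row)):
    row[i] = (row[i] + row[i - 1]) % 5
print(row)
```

i=2: row[2] = (4+2)%5 = 1 → [3, 2, 1, 6, 6, 9, 5]
i=3: row[3] = (6+1)%5 = 2 → [3, 2, 1, 2, 6, 9, 5]
i=4: row[4] = (6+2)%5 = 3 → [3, 2, 1, 2, 3, 9, 5]
i=5: row[5] = (9+3)%5 = 2 → [3, 2, 1, 2, 3, 2, 5]
i=6: row[6] = (5+2)%5 = 2 → [3, 2, 1, 2, 3, 2, 2]

[3, 2, 1, 2, 3, 2, 2]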